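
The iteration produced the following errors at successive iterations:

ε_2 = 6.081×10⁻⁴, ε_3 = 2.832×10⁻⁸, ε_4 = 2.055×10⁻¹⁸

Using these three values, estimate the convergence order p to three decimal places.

p ≈ ln(ε_4/ε_3) / ln(ε_3/ε_2)
  = ln(2.055×10⁻¹⁸/2.832×10⁻⁸) / ln(2.832×10⁻⁸/6.081×10⁻⁴)
  = ln(7.25636e-11) / ln(4.65713e-05)
  = -23.346558 / -9.974526 ≈ 2.340618

2.341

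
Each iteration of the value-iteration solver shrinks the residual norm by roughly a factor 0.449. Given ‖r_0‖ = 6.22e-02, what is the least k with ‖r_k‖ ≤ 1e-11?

After k steps, ‖r_k‖ ≈ 6.22e-02·0.449^k.
Need 0.449^k ≤ 1e-11/6.22e-02 = 1.60772e-10.
k ≥ ln(1.60772e-10)/ln(0.449) = -22.5510/-0.80073 = 28.163.
Smallest integer k = 29.

29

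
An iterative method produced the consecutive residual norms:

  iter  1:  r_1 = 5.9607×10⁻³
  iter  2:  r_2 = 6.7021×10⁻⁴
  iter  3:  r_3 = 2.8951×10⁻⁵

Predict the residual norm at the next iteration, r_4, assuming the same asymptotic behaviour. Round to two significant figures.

3.2e-7

First estimate the order: p ≈ ln(r_3/r_2) / ln(r_2/r_1) = ln(2.8951×10⁻⁵/6.7021×10⁻⁴)/ln(6.7021×10⁻⁴/5.9607×10⁻³) = ln(0.0431969)/ln(0.112438) ≈ 1.4377.
Then r_4 ≈ r_3·(r_3/r_2)^p = 2.8951×10⁻⁵·(0.0431969)^1.4377 = 2.8951×10⁻⁵·0.0109192 ≈ 3.161e-07.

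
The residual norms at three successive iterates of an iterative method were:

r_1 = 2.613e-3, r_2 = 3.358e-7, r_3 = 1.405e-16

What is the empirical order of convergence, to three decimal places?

p ≈ ln(r_3/r_2) / ln(r_2/r_1)
  = ln(1.405e-16/3.358e-7) / ln(3.358e-7/2.613e-3)
  = ln(4.18404e-10) / ln(0.000128511)
  = -21.594574 / -8.959496 ≈ 2.410244

2.410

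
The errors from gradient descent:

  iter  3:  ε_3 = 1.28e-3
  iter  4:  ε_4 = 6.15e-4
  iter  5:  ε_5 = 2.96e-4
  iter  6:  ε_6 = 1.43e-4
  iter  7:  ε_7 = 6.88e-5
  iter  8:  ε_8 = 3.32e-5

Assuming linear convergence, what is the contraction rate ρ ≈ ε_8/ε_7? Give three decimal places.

0.483

ρ ≈ ε_8/ε_7 = 3.32e-5/6.88e-5 = 0.48256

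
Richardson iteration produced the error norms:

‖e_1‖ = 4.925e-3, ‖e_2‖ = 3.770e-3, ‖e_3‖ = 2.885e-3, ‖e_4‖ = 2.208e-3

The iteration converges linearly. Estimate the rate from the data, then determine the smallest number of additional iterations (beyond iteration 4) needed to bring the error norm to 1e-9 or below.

55

Rate ρ ≈ ‖e_4‖/‖e_3‖ = 2.208e-3/2.885e-3 = 0.7653.
After j more steps, ‖e_{4+j}‖ ≈ 2.208e-3·ρ^j; need ρ^j ≤ 1e-9/2.208e-3 = 4.52899e-07.
j ≥ ln(4.52899e-07)/ln(0.7653) = -14.6076/-0.26749 = 54.610.
So 55 more iterations are needed.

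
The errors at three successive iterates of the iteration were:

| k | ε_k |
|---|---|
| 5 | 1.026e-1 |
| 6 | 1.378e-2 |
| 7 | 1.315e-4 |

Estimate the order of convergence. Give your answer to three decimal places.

2.317

p ≈ ln(ε_7/ε_6) / ln(ε_6/ε_5)
  = ln(1.315e-4/1.378e-2) / ln(1.378e-2/1.026e-1)
  = ln(0.00954282) / ln(0.134308)
  = -4.651966 / -2.007620 ≈ 2.317155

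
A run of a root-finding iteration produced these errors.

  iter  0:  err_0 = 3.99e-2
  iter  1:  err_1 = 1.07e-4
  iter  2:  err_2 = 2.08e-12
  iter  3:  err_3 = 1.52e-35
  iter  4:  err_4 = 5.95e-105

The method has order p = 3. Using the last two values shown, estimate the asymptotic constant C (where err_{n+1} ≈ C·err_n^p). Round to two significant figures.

1.7

C ≈ err_4 / err_3^3
  = 5.95e-105 / (1.52e-35)^3
  = 5.95e-105 / 3.51181e-105 ≈ 1.6943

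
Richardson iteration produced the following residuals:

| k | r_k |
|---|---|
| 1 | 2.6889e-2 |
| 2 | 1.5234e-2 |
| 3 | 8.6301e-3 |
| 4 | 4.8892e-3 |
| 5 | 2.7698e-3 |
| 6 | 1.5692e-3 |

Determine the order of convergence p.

1

Consecutive ratios: r_6/r_5 = 1.5692e-3/2.7698e-3 = 0.566539, r_5/r_4 = 2.7698e-3/4.8892e-3 = 0.566514.
p ≈ ln(0.566539)/ln(0.566514) = -0.5682/-0.5683 ≈ 1.00.
So the convergence is linear (order 1).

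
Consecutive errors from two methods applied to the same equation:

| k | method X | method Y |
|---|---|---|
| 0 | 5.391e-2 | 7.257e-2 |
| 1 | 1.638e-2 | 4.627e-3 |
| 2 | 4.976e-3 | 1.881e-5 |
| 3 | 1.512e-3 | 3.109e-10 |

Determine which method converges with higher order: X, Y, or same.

Y

Method X: p ≈ ln(1.512e-3/4.976e-3)/ln(4.976e-3/1.638e-2) ≈ 1.00.
Method Y: p ≈ ln(3.109e-10/1.881e-5)/ln(1.881e-5/4.627e-3) ≈ 2.00.
Method Y has the higher order (≈2.0 vs ≈1.0).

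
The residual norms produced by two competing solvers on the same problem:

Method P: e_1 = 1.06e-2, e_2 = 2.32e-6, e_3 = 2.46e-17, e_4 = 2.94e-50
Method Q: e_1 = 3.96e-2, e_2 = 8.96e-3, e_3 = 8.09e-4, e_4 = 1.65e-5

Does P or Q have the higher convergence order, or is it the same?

Method P: p ≈ ln(2.94e-50/2.46e-17)/ln(2.46e-17/2.32e-6) ≈ 3.00.
Method Q: p ≈ ln(1.65e-5/8.09e-4)/ln(8.09e-4/8.96e-3) ≈ 1.62.
Method P has the higher order (≈3.0 vs ≈1.6).

P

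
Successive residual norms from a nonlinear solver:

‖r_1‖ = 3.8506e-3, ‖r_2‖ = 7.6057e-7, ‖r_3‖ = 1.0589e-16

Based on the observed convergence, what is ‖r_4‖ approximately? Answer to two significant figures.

First estimate the order: p ≈ ln(‖r_3‖/‖r_2‖) / ln(‖r_2‖/‖r_1‖) = ln(1.0589e-16/7.6057e-7)/ln(7.6057e-7/3.8506e-3) = ln(1.39225e-10)/ln(0.00019752) ≈ 2.6607.
Then ‖r_4‖ ≈ ‖r_3‖·(‖r_3‖/‖r_2‖)^p = 1.0589e-16·(1.39225e-10)^2.6607 = 1.0589e-16·5.96195e-27 ≈ 6.313e-43.

6.3e-43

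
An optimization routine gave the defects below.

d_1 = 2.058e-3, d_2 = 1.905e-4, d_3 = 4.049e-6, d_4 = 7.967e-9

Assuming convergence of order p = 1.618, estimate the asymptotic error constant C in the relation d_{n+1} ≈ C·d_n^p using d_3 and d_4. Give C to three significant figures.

4.23

C ≈ d_4 / d_3^1.618
  = 7.967e-9 / (4.049e-6)^1.618
  = 7.967e-9 / 1.8823e-09 ≈ 4.2326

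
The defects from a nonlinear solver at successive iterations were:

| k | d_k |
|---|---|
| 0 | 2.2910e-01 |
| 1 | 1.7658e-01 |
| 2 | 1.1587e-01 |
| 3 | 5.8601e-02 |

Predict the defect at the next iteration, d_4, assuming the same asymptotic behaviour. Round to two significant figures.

First estimate the order: p ≈ ln(d_3/d_2) / ln(d_2/d_1) = ln(5.8601e-02/1.1587e-01)/ln(1.1587e-01/1.7658e-01) = ln(0.505748)/ln(0.65619) ≈ 1.6181.
Then d_4 ≈ d_3·(d_3/d_2)^p = 5.8601e-02·(0.505748)^1.6181 = 5.8601e-02·0.331845 ≈ 0.01945.

1.9e-2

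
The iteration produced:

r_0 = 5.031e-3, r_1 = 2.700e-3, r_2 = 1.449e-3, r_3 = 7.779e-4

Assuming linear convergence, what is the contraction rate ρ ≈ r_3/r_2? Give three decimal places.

ρ ≈ r_3/r_2 = 7.779e-4/1.449e-3 = 0.53685

0.537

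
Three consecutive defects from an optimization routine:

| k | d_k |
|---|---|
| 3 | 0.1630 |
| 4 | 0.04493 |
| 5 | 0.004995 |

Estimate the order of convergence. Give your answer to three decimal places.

1.705

p ≈ ln(d_5/d_4) / ln(d_4/d_3)
  = ln(0.004995/0.04493) / ln(0.04493/0.1630)
  = ln(0.111173) / ln(0.275644)
  = -2.196668 / -1.288645 ≈ 1.704634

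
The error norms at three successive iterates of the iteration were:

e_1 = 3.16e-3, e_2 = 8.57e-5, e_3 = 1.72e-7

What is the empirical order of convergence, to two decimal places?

p ≈ ln(e_3/e_2) / ln(e_2/e_1)
  = ln(1.72e-7/8.57e-5) / ln(8.57e-5/3.16e-3)
  = ln(0.002007) / ln(0.0271203)
  = -6.21111 / -3.60747 ≈ 1.72174

1.72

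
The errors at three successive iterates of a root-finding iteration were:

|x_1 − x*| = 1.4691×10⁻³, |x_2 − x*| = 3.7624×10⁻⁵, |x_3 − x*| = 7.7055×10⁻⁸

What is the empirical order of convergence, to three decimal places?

1.689

p ≈ ln(|x_3 − x*|/|x_2 − x*|) / ln(|x_2 − x*|/|x_1 − x*|)
  = ln(7.7055×10⁻⁸/3.7624×10⁻⁵) / ln(3.7624×10⁻⁵/1.4691×10⁻³)
  = ln(0.00204803) / ln(0.0256102)
  = -6.190877 / -3.664765 ≈ 1.689297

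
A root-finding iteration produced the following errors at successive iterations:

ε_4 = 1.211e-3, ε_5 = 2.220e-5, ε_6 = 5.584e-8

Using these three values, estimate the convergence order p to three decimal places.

p ≈ ln(ε_6/ε_5) / ln(ε_5/ε_4)
  = ln(5.584e-8/2.220e-5) / ln(2.220e-5/1.211e-3)
  = ln(0.00251532) / ln(0.018332)
  = -5.985355 / -3.999107 ≈ 1.496673

1.497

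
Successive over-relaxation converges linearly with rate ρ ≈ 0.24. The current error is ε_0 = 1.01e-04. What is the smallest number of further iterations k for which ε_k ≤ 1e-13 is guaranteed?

After k steps, ε_k ≈ 1.01e-04·0.24^k.
Need 0.24^k ≤ 1e-13/1.01e-04 = 9.90099e-10.
k ≥ ln(9.90099e-10)/ln(0.24) = -20.7332/-1.42712 = 14.528.
Smallest integer k = 15.

15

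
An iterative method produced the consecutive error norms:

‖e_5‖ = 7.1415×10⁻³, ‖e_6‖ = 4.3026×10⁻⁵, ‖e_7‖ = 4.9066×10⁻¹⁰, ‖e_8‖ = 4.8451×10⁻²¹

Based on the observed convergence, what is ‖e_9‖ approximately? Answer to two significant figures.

First estimate the order: p ≈ ln(‖e_8‖/‖e_7‖) / ln(‖e_7‖/‖e_6‖) = ln(4.8451×10⁻²¹/4.9066×10⁻¹⁰)/ln(4.9066×10⁻¹⁰/4.3026×10⁻⁵) = ln(9.87466e-12)/ln(1.14038e-05) ≈ 2.2265.
Then ‖e_9‖ ≈ ‖e_8‖·(‖e_8‖/‖e_7‖)^p = 4.8451×10⁻²¹·(9.87466e-12)^2.2265 = 4.8451×10⁻²¹·3.13548e-25 ≈ 1.519e-45.

1.5e-45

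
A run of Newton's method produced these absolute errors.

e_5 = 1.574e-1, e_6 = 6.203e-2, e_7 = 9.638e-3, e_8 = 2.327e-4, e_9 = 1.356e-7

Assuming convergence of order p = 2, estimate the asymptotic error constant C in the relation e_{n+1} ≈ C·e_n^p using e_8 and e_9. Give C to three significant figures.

2.50

C ≈ e_9 / e_8^2
  = 1.356e-7 / (2.327e-4)^2
  = 1.356e-7 / 5.41493e-08 ≈ 2.5042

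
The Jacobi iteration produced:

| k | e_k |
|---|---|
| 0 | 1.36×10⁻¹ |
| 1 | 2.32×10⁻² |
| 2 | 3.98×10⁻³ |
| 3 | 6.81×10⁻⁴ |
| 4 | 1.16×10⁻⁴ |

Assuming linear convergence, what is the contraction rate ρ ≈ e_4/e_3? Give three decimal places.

0.170

ρ ≈ e_4/e_3 = 1.16×10⁻⁴/6.81×10⁻⁴ = 0.17034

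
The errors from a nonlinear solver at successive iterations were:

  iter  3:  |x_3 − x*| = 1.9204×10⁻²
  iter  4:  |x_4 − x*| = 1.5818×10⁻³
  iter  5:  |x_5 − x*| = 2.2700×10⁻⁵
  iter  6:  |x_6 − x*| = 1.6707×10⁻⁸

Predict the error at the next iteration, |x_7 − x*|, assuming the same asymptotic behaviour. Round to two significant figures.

7.9e-14

First estimate the order: p ≈ ln(|x_6 − x*|/|x_5 − x*|) / ln(|x_5 − x*|/|x_4 − x*|) = ln(1.6707×10⁻⁸/2.2700×10⁻⁵)/ln(2.2700×10⁻⁵/1.5818×10⁻³) = ln(0.000735991)/ln(0.0143507) ≈ 1.6999.
Then |x_7 − x*| ≈ |x_6 − x*|·(|x_6 − x*|/|x_5 − x*|)^p = 1.6707×10⁻⁸·(0.000735991)^1.6999 = 1.6707×10⁻⁸·4.72059e-06 ≈ 7.887e-14.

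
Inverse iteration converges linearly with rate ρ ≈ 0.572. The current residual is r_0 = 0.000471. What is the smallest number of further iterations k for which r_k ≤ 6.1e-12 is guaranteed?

33

After k steps, r_k ≈ 0.000471·0.572^k.
Need 0.572^k ≤ 6.1e-12/0.000471 = 1.29512e-08.
k ≥ ln(1.29512e-08)/ln(0.572) = -18.1621/-0.55862 = 32.512.
Smallest integer k = 33.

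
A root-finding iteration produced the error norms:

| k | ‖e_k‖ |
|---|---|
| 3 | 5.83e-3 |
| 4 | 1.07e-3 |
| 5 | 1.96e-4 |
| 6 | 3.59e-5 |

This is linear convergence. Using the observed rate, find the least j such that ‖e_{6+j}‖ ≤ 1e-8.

5

Rate ρ ≈ ‖e_6‖/‖e_5‖ = 3.59e-5/1.96e-4 = 0.1832.
After j more steps, ‖e_{6+j}‖ ≈ 3.59e-5·ρ^j; need ρ^j ≤ 1e-8/3.59e-5 = 0.000278552.
j ≥ ln(0.000278552)/ln(0.1832) = -8.1859/-1.69718 = 4.823.
So 5 more iterations are needed.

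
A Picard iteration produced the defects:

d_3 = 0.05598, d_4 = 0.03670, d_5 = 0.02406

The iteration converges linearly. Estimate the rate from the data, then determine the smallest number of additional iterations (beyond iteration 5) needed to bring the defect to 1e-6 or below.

24

Rate ρ ≈ d_5/d_4 = 0.02406/0.03670 = 0.6556.
After j more steps, d_{5+j} ≈ 0.02406·ρ^j; need ρ^j ≤ 1e-6/0.02406 = 4.15628e-05.
j ≥ ln(4.15628e-05)/ln(0.6556) = -10.0883/-0.42220 = 23.895.
So 24 more iterations are needed.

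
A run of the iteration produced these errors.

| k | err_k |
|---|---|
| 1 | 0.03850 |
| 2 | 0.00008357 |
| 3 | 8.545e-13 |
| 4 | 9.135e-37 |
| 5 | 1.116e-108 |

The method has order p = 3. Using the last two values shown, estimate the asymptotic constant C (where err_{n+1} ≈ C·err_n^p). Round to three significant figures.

1.46

C ≈ err_5 / err_4^3
  = 1.116e-108 / (9.135e-37)^3
  = 1.116e-108 / 7.623e-109 ≈ 1.464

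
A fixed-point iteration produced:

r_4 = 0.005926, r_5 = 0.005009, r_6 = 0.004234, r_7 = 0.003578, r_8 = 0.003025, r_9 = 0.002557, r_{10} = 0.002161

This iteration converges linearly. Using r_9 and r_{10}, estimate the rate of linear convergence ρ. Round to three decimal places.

0.845

ρ ≈ r_{10}/r_9 = 0.002161/0.002557 = 0.84513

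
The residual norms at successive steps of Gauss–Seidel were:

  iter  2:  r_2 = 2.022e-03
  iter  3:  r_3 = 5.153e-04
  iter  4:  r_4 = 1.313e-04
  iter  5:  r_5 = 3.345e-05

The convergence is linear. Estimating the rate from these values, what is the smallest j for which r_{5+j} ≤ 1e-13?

Rate ρ ≈ r_5/r_4 = 3.345e-05/1.313e-04 = 0.2548.
After j more steps, r_{5+j} ≈ 3.345e-05·ρ^j; need ρ^j ≤ 1e-13/3.345e-05 = 2.98954e-09.
j ≥ ln(2.98954e-09)/ln(0.2548) = -19.6281/-1.36728 = 14.356.
So 15 more iterations are needed.

15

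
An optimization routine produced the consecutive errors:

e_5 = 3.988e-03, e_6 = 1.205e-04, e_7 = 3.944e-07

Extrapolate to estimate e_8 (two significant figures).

3.4e-11

First estimate the order: p ≈ ln(e_7/e_6) / ln(e_6/e_5) = ln(3.944e-07/1.205e-04)/ln(1.205e-04/3.988e-03) = ln(0.00327303)/ln(0.0302156) ≈ 1.6352.
Then e_8 ≈ e_7·(e_7/e_6)^p = 3.944e-07·(0.00327303)^1.6352 = 3.944e-07·8.63866e-05 ≈ 3.407e-11.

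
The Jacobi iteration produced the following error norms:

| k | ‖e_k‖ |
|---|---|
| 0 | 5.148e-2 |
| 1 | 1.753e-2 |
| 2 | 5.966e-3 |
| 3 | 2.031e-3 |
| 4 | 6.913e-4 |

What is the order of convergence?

1

Consecutive ratios: ‖e_4‖/‖e_3‖ = 6.913e-4/2.031e-3 = 0.340374, ‖e_3‖/‖e_2‖ = 2.031e-3/5.966e-3 = 0.340429.
p ≈ ln(0.340374)/ln(0.340429) = -1.0777/-1.0775 ≈ 1.00.
So the convergence is linear (order 1).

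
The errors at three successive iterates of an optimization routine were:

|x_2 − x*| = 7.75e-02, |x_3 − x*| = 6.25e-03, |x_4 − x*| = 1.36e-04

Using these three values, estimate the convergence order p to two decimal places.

1.52

p ≈ ln(|x_4 − x*|/|x_3 − x*|) / ln(|x_3 − x*|/|x_2 − x*|)
  = ln(1.36e-04/6.25e-03) / ln(6.25e-03/7.75e-02)
  = ln(0.02176) / ln(0.0806452)
  = -3.82768 / -2.51770 ≈ 1.52031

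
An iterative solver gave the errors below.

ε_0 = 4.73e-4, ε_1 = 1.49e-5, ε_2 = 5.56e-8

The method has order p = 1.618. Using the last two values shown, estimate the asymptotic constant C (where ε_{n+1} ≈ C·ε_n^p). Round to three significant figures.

C ≈ ε_2 / ε_1^1.618
  = 5.56e-8 / (1.49e-5)^1.618
  = 5.56e-8 / 1.54958e-08 ≈ 3.5881

3.59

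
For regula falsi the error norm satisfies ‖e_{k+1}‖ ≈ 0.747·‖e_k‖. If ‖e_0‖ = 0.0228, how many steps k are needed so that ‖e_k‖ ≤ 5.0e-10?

61

After k steps, ‖e_k‖ ≈ 0.0228·0.747^k.
Need 0.747^k ≤ 5.0e-10/0.0228 = 2.19298e-08.
k ≥ ln(2.19298e-08)/ln(0.747) = -17.6354/-0.29169 = 60.459.
Smallest integer k = 61.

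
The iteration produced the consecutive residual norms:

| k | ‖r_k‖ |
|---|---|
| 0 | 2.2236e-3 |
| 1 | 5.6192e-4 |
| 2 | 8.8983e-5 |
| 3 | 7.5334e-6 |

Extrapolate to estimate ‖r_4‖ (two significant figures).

2.8e-7

First estimate the order: p ≈ ln(‖r_3‖/‖r_2‖) / ln(‖r_2‖/‖r_1‖) = ln(7.5334e-6/8.8983e-5)/ln(8.8983e-5/5.6192e-4) = ln(0.0846611)/ln(0.158355) ≈ 1.3398.
Then ‖r_4‖ ≈ ‖r_3‖·(‖r_3‖/‖r_2‖)^p = 7.5334e-6·(0.0846611)^1.3398 = 7.5334e-6·0.0365857 ≈ 2.756e-07.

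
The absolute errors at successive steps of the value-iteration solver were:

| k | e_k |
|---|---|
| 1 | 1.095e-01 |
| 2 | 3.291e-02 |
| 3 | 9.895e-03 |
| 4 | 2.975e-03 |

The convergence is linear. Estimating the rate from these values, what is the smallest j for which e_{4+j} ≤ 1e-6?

7

Rate ρ ≈ e_4/e_3 = 2.975e-03/9.895e-03 = 0.3007.
After j more steps, e_{4+j} ≈ 2.975e-03·ρ^j; need ρ^j ≤ 1e-6/2.975e-03 = 0.000336134.
j ≥ ln(0.000336134)/ln(0.3007) = -7.9980/-1.20164 = 6.656.
So 7 more iterations are needed.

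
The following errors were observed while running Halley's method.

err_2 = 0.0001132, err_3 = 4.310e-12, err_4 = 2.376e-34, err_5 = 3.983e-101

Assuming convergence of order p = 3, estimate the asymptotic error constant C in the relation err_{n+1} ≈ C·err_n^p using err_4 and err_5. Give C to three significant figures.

C ≈ err_5 / err_4^3
  = 3.983e-101 / (2.376e-34)^3
  = 3.983e-101 / 1.34134e-101 ≈ 2.9694

2.97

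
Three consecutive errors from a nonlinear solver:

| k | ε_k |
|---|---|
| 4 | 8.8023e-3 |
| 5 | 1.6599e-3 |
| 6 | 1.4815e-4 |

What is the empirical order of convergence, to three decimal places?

1.448

p ≈ ln(ε_6/ε_5) / ln(ε_5/ε_4)
  = ln(1.4815e-4/1.6599e-3) / ln(1.6599e-3/8.8023e-3)
  = ln(0.0892524) / ln(0.188576)
  = -2.416287 / -1.668254 ≈ 1.448393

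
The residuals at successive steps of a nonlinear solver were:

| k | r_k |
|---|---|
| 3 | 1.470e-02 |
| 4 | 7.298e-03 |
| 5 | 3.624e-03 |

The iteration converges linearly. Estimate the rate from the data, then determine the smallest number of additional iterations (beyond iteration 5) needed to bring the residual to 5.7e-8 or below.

Rate ρ ≈ r_5/r_4 = 3.624e-03/7.298e-03 = 0.4966.
After j more steps, r_{5+j} ≈ 3.624e-03·ρ^j; need ρ^j ≤ 5.7e-8/3.624e-03 = 1.57285e-05.
j ≥ ln(1.57285e-05)/ln(0.4966) = -11.0600/-0.69997 = 15.801.
So 16 more iterations are needed.

16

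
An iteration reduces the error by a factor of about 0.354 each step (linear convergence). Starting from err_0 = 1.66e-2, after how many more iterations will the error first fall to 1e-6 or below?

After k steps, err_k ≈ 1.66e-2·0.354^k.
Need 0.354^k ≤ 1e-6/1.66e-2 = 6.0241e-05.
k ≥ ln(6.0241e-05)/ln(0.354) = -9.7172/-1.03846 = 9.357.
Smallest integer k = 10.

10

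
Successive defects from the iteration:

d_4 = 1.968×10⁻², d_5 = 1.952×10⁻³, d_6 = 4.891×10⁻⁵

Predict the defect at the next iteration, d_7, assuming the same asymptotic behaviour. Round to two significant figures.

First estimate the order: p ≈ ln(d_6/d_5) / ln(d_5/d_4) = ln(4.891×10⁻⁵/1.952×10⁻³)/ln(1.952×10⁻³/1.968×10⁻²) = ln(0.0250564)/ln(0.099187) ≈ 1.5954.
Then d_7 ≈ d_6·(d_6/d_5)^p = 4.891×10⁻⁵·(0.0250564)^1.5954 = 4.891×10⁻⁵·0.0027902 ≈ 1.365e-07.

1.4e-7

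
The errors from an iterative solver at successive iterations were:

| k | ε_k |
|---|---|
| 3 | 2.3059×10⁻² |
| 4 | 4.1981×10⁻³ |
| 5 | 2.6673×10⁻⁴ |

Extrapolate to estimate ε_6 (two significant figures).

3.1e-6

First estimate the order: p ≈ ln(ε_5/ε_4) / ln(ε_4/ε_3) = ln(2.6673×10⁻⁴/4.1981×10⁻³)/ln(4.1981×10⁻³/2.3059×10⁻²) = ln(0.0635359)/ln(0.182059) ≈ 1.6180.
Then ε_6 ≈ ε_5·(ε_5/ε_4)^p = 2.6673×10⁻⁴·(0.0635359)^1.6180 = 2.6673×10⁻⁴·0.0115687 ≈ 3.086e-06.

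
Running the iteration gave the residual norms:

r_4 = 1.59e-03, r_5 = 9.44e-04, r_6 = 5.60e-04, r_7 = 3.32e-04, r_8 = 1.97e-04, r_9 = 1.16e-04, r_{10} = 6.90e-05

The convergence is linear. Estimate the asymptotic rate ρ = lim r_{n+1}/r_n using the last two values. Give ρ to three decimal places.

ρ ≈ r_{10}/r_9 = 6.90e-05/1.16e-04 = 0.59483

0.595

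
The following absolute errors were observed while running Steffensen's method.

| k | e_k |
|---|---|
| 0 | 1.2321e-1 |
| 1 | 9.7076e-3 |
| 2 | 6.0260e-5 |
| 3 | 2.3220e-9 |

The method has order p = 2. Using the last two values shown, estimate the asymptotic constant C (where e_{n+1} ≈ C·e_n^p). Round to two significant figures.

C ≈ e_3 / e_2^2
  = 2.3220e-9 / (6.0260e-5)^2
  = 2.3220e-9 / 3.63127e-09 ≈ 0.63945

0.64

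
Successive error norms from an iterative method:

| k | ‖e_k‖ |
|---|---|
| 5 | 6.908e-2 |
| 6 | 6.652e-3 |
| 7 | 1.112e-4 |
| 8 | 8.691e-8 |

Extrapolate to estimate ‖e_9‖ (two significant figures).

3.2e-13

First estimate the order: p ≈ ln(‖e_8‖/‖e_7‖) / ln(‖e_7‖/‖e_6‖) = ln(8.691e-8/1.112e-4)/ln(1.112e-4/6.652e-3) = ln(0.000781565)/ln(0.0167168) ≈ 1.7486.
Then ‖e_9‖ ≈ ‖e_8‖·(‖e_8‖/‖e_7‖)^p = 8.691e-8·(0.000781565)^1.7486 = 8.691e-8·3.69011e-06 ≈ 3.207e-13.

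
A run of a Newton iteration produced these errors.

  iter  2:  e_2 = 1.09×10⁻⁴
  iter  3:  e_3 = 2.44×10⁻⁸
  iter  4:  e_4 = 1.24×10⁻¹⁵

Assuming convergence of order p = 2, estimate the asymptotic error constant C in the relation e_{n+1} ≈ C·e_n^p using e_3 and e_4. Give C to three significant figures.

2.08

C ≈ e_4 / e_3^2
  = 1.24×10⁻¹⁵ / (2.44×10⁻⁸)^2
  = 1.24×10⁻¹⁵ / 5.9536e-16 ≈ 2.0828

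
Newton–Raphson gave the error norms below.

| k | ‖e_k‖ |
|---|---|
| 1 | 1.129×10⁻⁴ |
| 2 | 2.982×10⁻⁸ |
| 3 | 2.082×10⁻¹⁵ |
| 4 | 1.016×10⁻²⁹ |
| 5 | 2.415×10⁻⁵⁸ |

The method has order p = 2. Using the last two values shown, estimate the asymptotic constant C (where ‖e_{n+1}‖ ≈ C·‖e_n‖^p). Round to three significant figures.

C ≈ ‖e_5‖ / ‖e_4‖^2
  = 2.415×10⁻⁵⁸ / (1.016×10⁻²⁹)^2
  = 2.415×10⁻⁵⁸ / 1.03226e-58 ≈ 2.3395

2.34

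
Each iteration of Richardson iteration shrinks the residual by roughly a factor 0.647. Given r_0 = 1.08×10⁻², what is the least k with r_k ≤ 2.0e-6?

20

After k steps, r_k ≈ 1.08×10⁻²·0.647^k.
Need 0.647^k ≤ 2.0e-6/1.08×10⁻² = 0.000185185.
k ≥ ln(0.000185185)/ln(0.647) = -8.5942/-0.43541 = 19.738.
Smallest integer k = 20.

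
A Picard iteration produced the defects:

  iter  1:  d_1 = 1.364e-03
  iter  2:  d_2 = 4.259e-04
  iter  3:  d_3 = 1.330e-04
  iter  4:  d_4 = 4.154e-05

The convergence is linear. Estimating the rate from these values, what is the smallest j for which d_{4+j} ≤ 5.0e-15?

Rate ρ ≈ d_4/d_3 = 4.154e-05/1.330e-04 = 0.3123.
After j more steps, d_{4+j} ≈ 4.154e-05·ρ^j; need ρ^j ≤ 5.0e-15/4.154e-05 = 1.20366e-10.
j ≥ ln(1.20366e-10)/ln(0.3123) = -22.8405/-1.16379 = 19.626.
So 20 more iterations are needed.

20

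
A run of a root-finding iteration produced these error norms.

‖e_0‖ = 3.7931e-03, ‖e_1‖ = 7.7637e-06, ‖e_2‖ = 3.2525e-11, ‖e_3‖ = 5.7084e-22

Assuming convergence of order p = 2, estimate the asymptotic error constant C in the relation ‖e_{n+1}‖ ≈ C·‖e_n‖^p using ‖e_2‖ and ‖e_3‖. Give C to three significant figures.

0.540

C ≈ ‖e_3‖ / ‖e_2‖^2
  = 5.7084e-22 / (3.2525e-11)^2
  = 5.7084e-22 / 1.05788e-21 ≈ 0.53961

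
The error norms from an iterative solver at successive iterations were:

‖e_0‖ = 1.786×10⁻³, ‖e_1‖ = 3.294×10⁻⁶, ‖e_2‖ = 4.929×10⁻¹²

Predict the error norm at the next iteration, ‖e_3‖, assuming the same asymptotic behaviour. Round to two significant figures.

First estimate the order: p ≈ ln(‖e_2‖/‖e_1‖) / ln(‖e_1‖/‖e_0‖) = ln(4.929×10⁻¹²/3.294×10⁻⁶)/ln(3.294×10⁻⁶/1.786×10⁻³) = ln(1.49636e-06)/ln(0.00184434) ≈ 2.1304.
Then ‖e_3‖ ≈ ‖e_2‖·(‖e_2‖/‖e_1‖)^p = 4.929×10⁻¹²·(1.49636e-06)^2.1304 = 4.929×10⁻¹²·3.89491e-13 ≈ 1.92e-24.

1.9e-24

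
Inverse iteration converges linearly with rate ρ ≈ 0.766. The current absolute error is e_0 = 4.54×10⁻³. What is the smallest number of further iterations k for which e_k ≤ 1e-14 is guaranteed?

101

After k steps, e_k ≈ 4.54×10⁻³·0.766^k.
Need 0.766^k ≤ 1e-14/4.54×10⁻³ = 2.20264e-12.
k ≥ ln(2.20264e-12)/ln(0.766) = -26.8414/-0.26657 = 100.692.
Smallest integer k = 101.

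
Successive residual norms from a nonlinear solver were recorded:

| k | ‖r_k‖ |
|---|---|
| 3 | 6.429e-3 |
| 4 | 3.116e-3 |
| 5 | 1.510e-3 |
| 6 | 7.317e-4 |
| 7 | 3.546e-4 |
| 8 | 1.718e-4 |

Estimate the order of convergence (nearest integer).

Consecutive ratios: ‖r_8‖/‖r_7‖ = 1.718e-4/3.546e-4 = 0.48449, ‖r_7‖/‖r_6‖ = 3.546e-4/7.317e-4 = 0.484625.
p ≈ ln(0.48449)/ln(0.484625) = -0.7247/-0.7244 ≈ 1.00.
So the convergence is linear (order 1).

1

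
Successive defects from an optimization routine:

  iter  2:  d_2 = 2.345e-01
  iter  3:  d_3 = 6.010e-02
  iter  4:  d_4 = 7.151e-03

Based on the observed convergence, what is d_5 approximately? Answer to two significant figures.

2.6e-4

First estimate the order: p ≈ ln(d_4/d_3) / ln(d_3/d_2) = ln(7.151e-03/6.010e-02)/ln(6.010e-02/2.345e-01) = ln(0.118985)/ln(0.25629) ≈ 1.5636.
Then d_5 ≈ d_4·(d_4/d_3)^p = 7.151e-03·(0.118985)^1.5636 = 7.151e-03·0.0358459 ≈ 0.0002563.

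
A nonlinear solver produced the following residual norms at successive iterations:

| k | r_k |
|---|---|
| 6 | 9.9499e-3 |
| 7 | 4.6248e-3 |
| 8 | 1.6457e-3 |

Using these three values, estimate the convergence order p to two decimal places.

1.35

p ≈ ln(r_8/r_7) / ln(r_7/r_6)
  = ln(1.6457e-3/4.6248e-3) / ln(4.6248e-3/9.9499e-3)
  = ln(0.355842) / ln(0.464809)
  = -1.03327 / -0.76613 ≈ 1.34869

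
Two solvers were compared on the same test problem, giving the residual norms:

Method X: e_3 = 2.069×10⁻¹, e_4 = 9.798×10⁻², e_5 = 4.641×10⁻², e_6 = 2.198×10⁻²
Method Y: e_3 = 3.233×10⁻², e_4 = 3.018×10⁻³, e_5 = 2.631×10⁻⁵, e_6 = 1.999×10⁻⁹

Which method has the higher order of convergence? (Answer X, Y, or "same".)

Method X: p ≈ ln(2.198×10⁻²/4.641×10⁻²)/ln(4.641×10⁻²/9.798×10⁻²) ≈ 1.00.
Method Y: p ≈ ln(1.999×10⁻⁹/2.631×10⁻⁵)/ln(2.631×10⁻⁵/3.018×10⁻³) ≈ 2.00.
Method Y has the higher order (≈2.0 vs ≈1.0).

Y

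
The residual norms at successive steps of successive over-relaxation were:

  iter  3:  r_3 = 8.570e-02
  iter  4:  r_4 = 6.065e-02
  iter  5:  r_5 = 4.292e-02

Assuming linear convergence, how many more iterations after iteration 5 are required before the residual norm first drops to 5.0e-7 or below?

33

Rate ρ ≈ r_5/r_4 = 4.292e-02/6.065e-02 = 0.7077.
After j more steps, r_{5+j} ≈ 4.292e-02·ρ^j; need ρ^j ≤ 5.0e-7/4.292e-02 = 1.16496e-05.
j ≥ ln(1.16496e-05)/ln(0.7077) = -11.3602/-0.34574 = 32.858.
So 33 more iterations are needed.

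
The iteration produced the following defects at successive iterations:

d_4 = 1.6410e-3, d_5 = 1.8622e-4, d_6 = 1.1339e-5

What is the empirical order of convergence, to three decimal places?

1.286

p ≈ ln(d_6/d_5) / ln(d_5/d_4)
  = ln(1.1339e-5/1.8622e-4) / ln(1.8622e-4/1.6410e-3)
  = ln(0.0608903) / ln(0.11348)
  = -2.798681 / -2.176129 ≈ 1.286082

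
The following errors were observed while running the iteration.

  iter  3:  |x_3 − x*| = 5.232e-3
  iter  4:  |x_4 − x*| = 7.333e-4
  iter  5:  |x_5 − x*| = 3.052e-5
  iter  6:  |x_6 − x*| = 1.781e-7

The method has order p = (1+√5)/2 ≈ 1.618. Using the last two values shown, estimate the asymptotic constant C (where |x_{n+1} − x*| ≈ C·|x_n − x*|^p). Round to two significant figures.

3.6

C ≈ |x_6 − x*| / |x_5 − x*|^1.618
  = 1.781e-7 / (3.052e-5)^1.618
  = 1.781e-7 / 4.94376e-08 ≈ 3.6025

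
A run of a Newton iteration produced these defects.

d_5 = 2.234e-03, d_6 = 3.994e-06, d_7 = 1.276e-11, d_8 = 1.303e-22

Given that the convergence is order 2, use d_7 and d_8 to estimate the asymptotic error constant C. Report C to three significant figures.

C ≈ d_8 / d_7^2
  = 1.303e-22 / (1.276e-11)^2
  = 1.303e-22 / 1.62818e-22 ≈ 0.80028

0.800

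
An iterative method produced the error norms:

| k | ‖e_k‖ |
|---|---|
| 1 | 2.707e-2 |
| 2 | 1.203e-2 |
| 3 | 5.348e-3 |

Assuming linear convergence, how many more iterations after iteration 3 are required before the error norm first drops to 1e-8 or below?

Rate ρ ≈ ‖e_3‖/‖e_2‖ = 5.348e-3/1.203e-2 = 0.4446.
After j more steps, ‖e_{3+j}‖ ≈ 5.348e-3·ρ^j; need ρ^j ≤ 1e-8/5.348e-3 = 1.86986e-06.
j ≥ ln(1.86986e-06)/ln(0.4446) = -13.1896/-0.81058 = 16.272.
So 17 more iterations are needed.

17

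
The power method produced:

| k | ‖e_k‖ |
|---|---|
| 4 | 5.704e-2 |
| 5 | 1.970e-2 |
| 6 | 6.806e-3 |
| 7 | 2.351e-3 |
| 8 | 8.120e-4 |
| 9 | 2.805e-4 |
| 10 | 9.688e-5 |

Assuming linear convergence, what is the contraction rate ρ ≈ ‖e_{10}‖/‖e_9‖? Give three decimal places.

ρ ≈ ‖e_{10}‖/‖e_9‖ = 9.688e-5/2.805e-4 = 0.34538

0.345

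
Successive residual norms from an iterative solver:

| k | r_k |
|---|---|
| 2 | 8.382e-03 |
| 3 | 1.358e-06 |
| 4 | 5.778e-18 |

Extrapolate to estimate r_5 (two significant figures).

First estimate the order: p ≈ ln(r_4/r_3) / ln(r_3/r_2) = ln(5.778e-18/1.358e-06)/ln(1.358e-06/8.382e-03) = ln(4.25479e-12)/ln(0.000162014) ≈ 2.9999.
Then r_5 ≈ r_4·(r_4/r_3)^p = 5.778e-18·(4.25479e-12)^2.9999 = 5.778e-18·7.72274e-35 ≈ 4.462e-52.

4.5e-52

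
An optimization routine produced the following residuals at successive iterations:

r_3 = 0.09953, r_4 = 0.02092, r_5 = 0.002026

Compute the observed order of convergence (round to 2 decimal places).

1.50

p ≈ ln(r_5/r_4) / ln(r_4/r_3)
  = ln(0.002026/0.02092) / ln(0.02092/0.09953)
  = ln(0.0968451) / ln(0.210188)
  = -2.33464 / -1.55975 ≈ 1.49680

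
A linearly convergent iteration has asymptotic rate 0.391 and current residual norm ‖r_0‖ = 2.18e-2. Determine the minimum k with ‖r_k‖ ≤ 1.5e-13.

After k steps, ‖r_k‖ ≈ 2.18e-2·0.391^k.
Need 0.391^k ≤ 1.5e-13/2.18e-2 = 6.88073e-12.
k ≥ ln(6.88073e-12)/ln(0.391) = -25.7023/-0.93905 = 27.371.
Smallest integer k = 28.

28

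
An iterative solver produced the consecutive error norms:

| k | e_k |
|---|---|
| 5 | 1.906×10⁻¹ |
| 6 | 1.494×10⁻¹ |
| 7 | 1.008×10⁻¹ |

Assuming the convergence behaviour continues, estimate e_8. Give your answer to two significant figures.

5.3e-2

First estimate the order: p ≈ ln(e_7/e_6) / ln(e_6/e_5) = ln(1.008×10⁻¹/1.494×10⁻¹)/ln(1.494×10⁻¹/1.906×10⁻¹) = ln(0.674699)/ln(0.783841) ≈ 1.6156.
Then e_8 ≈ e_7·(e_7/e_6)^p = 1.008×10⁻¹·(0.674699)^1.6156 = 1.008×10⁻¹·0.529554 ≈ 0.05338.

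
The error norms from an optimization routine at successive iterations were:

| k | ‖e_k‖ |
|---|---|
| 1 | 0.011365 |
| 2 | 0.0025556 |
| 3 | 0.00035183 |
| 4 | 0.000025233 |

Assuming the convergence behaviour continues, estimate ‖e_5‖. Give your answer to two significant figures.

First estimate the order: p ≈ ln(‖e_4‖/‖e_3‖) / ln(‖e_3‖/‖e_2‖) = ln(0.000025233/0.00035183)/ln(0.00035183/0.0025556) = ln(0.0717193)/ln(0.13767) ≈ 1.3289.
Then ‖e_5‖ ≈ ‖e_4‖·(‖e_4‖/‖e_3‖)^p = 0.000025233·(0.0717193)^1.3289 = 0.000025233·0.0301477 ≈ 7.607e-07.

7.6e-7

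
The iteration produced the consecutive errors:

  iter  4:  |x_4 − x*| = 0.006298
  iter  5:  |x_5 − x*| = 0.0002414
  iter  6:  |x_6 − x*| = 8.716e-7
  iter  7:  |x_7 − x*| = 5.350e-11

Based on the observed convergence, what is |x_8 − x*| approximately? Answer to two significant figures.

2.9e-18

First estimate the order: p ≈ ln(|x_7 − x*|/|x_6 − x*|) / ln(|x_6 − x*|/|x_5 − x*|) = ln(5.350e-11/8.716e-7)/ln(8.716e-7/0.0002414) = ln(6.13814e-05)/ln(0.0036106) ≈ 1.7245.
Then |x_8 − x*| ≈ |x_7 − x*|·(|x_7 − x*|/|x_6 − x*|)^p = 5.350e-11·(6.13814e-05)^1.7245 = 5.350e-11·5.45092e-08 ≈ 2.916e-18.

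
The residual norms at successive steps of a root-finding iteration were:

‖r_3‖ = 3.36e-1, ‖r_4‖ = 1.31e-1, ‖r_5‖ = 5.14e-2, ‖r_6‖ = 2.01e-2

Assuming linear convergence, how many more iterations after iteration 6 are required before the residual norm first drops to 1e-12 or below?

26

Rate ρ ≈ ‖r_6‖/‖r_5‖ = 2.01e-2/5.14e-2 = 0.3911.
After j more steps, ‖r_{6+j}‖ ≈ 2.01e-2·ρ^j; need ρ^j ≤ 1e-12/2.01e-2 = 4.97512e-11.
j ≥ ln(4.97512e-11)/ln(0.3911) = -23.7240/-0.93879 = 25.271.
So 26 more iterations are needed.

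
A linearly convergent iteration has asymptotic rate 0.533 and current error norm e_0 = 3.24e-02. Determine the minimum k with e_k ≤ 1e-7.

21

After k steps, e_k ≈ 3.24e-02·0.533^k.
Need 0.533^k ≤ 1e-7/3.24e-02 = 3.08642e-06.
k ≥ ln(3.08642e-06)/ln(0.533) = -12.6885/-0.62923 = 20.165.
Smallest integer k = 21.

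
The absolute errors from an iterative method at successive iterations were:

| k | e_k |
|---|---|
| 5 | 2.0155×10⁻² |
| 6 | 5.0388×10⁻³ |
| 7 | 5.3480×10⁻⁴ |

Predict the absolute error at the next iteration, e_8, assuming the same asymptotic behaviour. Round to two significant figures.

First estimate the order: p ≈ ln(e_7/e_6) / ln(e_6/e_5) = ln(5.3480×10⁻⁴/5.0388×10⁻³)/ln(5.0388×10⁻³/2.0155×10⁻²) = ln(0.106136)/ln(0.250002) ≈ 1.6180.
Then e_8 ≈ e_7·(e_7/e_6)^p = 5.3480×10⁻⁴·(0.106136)^1.6180 = 5.3480×10⁻⁴·0.0265366 ≈ 1.419e-05.

1.4e-5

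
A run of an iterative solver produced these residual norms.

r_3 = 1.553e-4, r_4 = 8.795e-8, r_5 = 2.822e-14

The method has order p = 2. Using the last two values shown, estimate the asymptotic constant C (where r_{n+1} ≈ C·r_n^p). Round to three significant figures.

C ≈ r_5 / r_4^2
  = 2.822e-14 / (8.795e-8)^2
  = 2.822e-14 / 7.7352e-15 ≈ 3.6483

3.65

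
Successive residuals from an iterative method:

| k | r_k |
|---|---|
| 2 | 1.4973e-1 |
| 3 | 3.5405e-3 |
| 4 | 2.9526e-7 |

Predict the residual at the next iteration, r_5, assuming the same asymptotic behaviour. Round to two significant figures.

First estimate the order: p ≈ ln(r_4/r_3) / ln(r_3/r_2) = ln(2.9526e-7/3.5405e-3)/ln(3.5405e-3/1.4973e-1) = ln(8.3395e-05)/ln(0.0236459) ≈ 2.5081.
Then r_5 ≈ r_4·(r_4/r_3)^p = 2.9526e-7·(8.3395e-05)^2.5081 = 2.9526e-7·5.88588e-11 ≈ 1.738e-17.

1.7e-17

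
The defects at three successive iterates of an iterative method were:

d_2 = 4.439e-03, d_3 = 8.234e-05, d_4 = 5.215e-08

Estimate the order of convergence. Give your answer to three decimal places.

1.847

p ≈ ln(d_4/d_3) / ln(d_3/d_2)
  = ln(5.215e-08/8.234e-05) / ln(8.234e-05/4.439e-03)
  = ln(0.00063335) / ln(0.0185492)
  = -7.364487 / -3.987329 ≈ 1.846972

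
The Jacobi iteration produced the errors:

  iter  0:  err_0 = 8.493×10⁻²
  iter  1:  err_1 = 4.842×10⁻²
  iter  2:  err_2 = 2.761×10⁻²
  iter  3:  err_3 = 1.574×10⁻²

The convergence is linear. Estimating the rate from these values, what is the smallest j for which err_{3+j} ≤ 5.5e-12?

Rate ρ ≈ err_3/err_2 = 1.574×10⁻²/2.761×10⁻² = 0.5701.
After j more steps, err_{3+j} ≈ 1.574×10⁻²·ρ^j; need ρ^j ≤ 5.5e-12/1.574×10⁻² = 3.49428e-10.
j ≥ ln(3.49428e-10)/ln(0.5701) = -21.7747/-0.56194 = 38.749.
So 39 more iterations are needed.

39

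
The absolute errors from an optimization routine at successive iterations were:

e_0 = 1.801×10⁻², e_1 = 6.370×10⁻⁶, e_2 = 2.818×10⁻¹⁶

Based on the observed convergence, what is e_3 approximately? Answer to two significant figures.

2.4e-47

First estimate the order: p ≈ ln(e_2/e_1) / ln(e_1/e_0) = ln(2.818×10⁻¹⁶/6.370×10⁻⁶)/ln(6.370×10⁻⁶/1.801×10⁻²) = ln(4.42386e-11)/ln(0.000353692) ≈ 3.0000.
Then e_3 ≈ e_2·(e_2/e_1)^p = 2.818×10⁻¹⁶·(4.42386e-11)^3.0000 = 2.818×10⁻¹⁶·8.65773e-32 ≈ 2.44e-47.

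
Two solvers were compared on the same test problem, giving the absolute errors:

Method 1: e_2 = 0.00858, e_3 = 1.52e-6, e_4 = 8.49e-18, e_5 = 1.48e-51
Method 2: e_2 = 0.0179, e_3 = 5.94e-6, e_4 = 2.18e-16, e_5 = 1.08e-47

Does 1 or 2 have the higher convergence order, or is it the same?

Method 1: p ≈ ln(1.48e-51/8.49e-18)/ln(8.49e-18/1.52e-6) ≈ 3.00.
Method 2: p ≈ ln(1.08e-47/2.18e-16)/ln(2.18e-16/5.94e-6) ≈ 3.00.
Both orders ≈ 3.0 — effectively the same.

same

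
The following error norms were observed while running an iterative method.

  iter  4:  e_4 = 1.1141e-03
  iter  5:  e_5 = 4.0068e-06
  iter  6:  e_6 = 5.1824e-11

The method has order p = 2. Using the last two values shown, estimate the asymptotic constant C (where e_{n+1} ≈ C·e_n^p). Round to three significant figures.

3.23

C ≈ e_6 / e_5^2
  = 5.1824e-11 / (4.0068e-06)^2
  = 5.1824e-11 / 1.60544e-11 ≈ 3.228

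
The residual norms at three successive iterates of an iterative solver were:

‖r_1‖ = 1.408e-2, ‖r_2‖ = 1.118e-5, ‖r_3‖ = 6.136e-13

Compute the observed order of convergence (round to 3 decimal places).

2.342

p ≈ ln(‖r_3‖/‖r_2‖) / ln(‖r_2‖/‖r_1‖)
  = ln(6.136e-13/1.118e-5) / ln(1.118e-5/1.408e-2)
  = ln(5.48837e-08) / ln(0.000794034)
  = -16.718049 / -7.138384 ≈ 2.341994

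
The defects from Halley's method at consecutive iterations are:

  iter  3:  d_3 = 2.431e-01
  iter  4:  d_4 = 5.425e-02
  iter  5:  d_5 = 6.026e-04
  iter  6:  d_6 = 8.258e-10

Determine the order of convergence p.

Consecutive ratios: d_6/d_5 = 8.258e-10/6.026e-04 = 1.37039e-06, d_5/d_4 = 6.026e-04/5.425e-02 = 0.0111078.
p ≈ ln(1.37039e-06)/ln(0.0111078) = -13.5004/-4.5001 ≈ 3.00.
So the convergence is cubic (order 3).

3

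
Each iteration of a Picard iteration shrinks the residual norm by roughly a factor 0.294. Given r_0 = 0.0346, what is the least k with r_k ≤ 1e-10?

17

After k steps, r_k ≈ 0.0346·0.294^k.
Need 0.294^k ≤ 1e-10/0.0346 = 2.89017e-09.
k ≥ ln(2.89017e-09)/ln(0.294) = -19.6620/-1.22418 = 16.061.
Smallest integer k = 17.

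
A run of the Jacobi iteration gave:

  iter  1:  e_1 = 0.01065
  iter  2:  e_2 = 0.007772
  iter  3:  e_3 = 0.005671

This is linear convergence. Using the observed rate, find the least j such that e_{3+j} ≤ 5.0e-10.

Rate ρ ≈ e_3/e_2 = 0.005671/0.007772 = 0.7297.
After j more steps, e_{3+j} ≈ 0.005671·ρ^j; need ρ^j ≤ 5.0e-10/0.005671 = 8.81679e-08.
j ≥ ln(8.81679e-08)/ln(0.7297) = -16.2440/-0.31512 = 51.549.
So 52 more iterations are needed.

52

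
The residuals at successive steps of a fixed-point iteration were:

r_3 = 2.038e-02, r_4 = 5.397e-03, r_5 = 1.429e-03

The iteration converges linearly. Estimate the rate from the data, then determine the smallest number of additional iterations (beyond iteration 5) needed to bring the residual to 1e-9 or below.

11

Rate ρ ≈ r_5/r_4 = 1.429e-03/5.397e-03 = 0.2648.
After j more steps, r_{5+j} ≈ 1.429e-03·ρ^j; need ρ^j ≤ 1e-9/1.429e-03 = 6.9979e-07.
j ≥ ln(6.9979e-07)/ln(0.2648) = -14.1725/-1.32878 = 10.666.
So 11 more iterations are needed.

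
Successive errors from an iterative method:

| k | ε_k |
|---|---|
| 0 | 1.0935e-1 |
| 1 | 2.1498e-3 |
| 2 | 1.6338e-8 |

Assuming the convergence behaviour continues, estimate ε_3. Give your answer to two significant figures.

7.2e-24

First estimate the order: p ≈ ln(ε_2/ε_1) / ln(ε_1/ε_0) = ln(1.6338e-8/2.1498e-3)/ln(2.1498e-3/1.0935e-1) = ln(7.59978e-06)/ln(0.0196598) ≈ 3.0000.
Then ε_3 ≈ ε_2·(ε_2/ε_1)^p = 1.6338e-8·(7.59978e-06)^3.0000 = 1.6338e-8·4.38938e-16 ≈ 7.171e-24.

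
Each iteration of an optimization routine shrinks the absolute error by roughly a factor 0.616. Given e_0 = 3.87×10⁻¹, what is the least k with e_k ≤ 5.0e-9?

38

After k steps, e_k ≈ 3.87×10⁻¹·0.616^k.
Need 0.616^k ≤ 5.0e-9/3.87×10⁻¹ = 1.29199e-08.
k ≥ ln(1.29199e-08)/ln(0.616) = -18.1645/-0.48451 = 37.490.
Smallest integer k = 38.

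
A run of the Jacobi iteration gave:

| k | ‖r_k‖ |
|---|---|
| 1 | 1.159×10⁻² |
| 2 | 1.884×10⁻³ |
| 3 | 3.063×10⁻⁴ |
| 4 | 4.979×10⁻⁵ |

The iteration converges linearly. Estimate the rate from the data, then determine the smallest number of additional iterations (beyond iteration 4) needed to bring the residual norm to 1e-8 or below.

Rate ρ ≈ ‖r_4‖/‖r_3‖ = 4.979×10⁻⁵/3.063×10⁻⁴ = 0.1626.
After j more steps, ‖r_{4+j}‖ ≈ 4.979×10⁻⁵·ρ^j; need ρ^j ≤ 1e-8/4.979×10⁻⁵ = 0.000200844.
j ≥ ln(0.000200844)/ln(0.1626) = -8.5130/-1.81646 = 4.687.
So 5 more iterations are needed.

5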